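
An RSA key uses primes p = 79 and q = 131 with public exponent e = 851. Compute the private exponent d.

φ(n) = (p−1)(q−1) = 78·130 = 10140.
Need d with 851·d ≡ 1 (mod 10140). Apply the extended Euclidean algorithm:
10140 = 11·851 + 779
851 = 1·779 + 72
779 = 10·72 + 59
72 = 1·59 + 13
59 = 4·13 + 7
13 = 1·7 + 6
7 = 1·6 + 1
6 = 6·1 + 0
Back-substitute:
1 = 7 − 6
1 = −13 + 2·7
1 = 2·59 − 9·13
1 = −9·72 + 11·59
1 = 11·779 − 119·72
1 = −119·851 + 130·779
1 = 130·10140 − 1549·851
So 851·(-1549) ≡ 1 (mod 10140), hence d ≡ -1549 ≡ 8591 (mod 10140).

8591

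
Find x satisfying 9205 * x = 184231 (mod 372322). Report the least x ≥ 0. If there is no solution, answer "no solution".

62795

First find gcd(9205, 372322):
372322 = 40×9205 + 4122
9205 = 2×4122 + 961
4122 = 4×961 + 278
961 = 3×278 + 127
278 = 2×127 + 24
127 = 5×24 + 7
24 = 3×7 + 3
7 = 2×3 + 1
3 = 3×1 + 0
gcd = 1, so a unique solution mod 372322 exists.
Back-substitute for the Bézout coefficients:
1 = 7 − 2·3
1 = −2·24 + 7·7
1 = 7·127 − 37·24
1 = −37·278 + 81·127
1 = 81·961 − 280·278
1 = −280·4122 + 1201·961
1 = 1201·9205 − 2682·4122
1 = −2682·372322 + 108481·9205
So 9205·(108481) ≡ 1 (mod 372322), giving 9205⁻¹ ≡ 108481.
x ≡ 9205⁻¹·184231 ≡ 108481·184231 ≡ 62795 (mod 372322).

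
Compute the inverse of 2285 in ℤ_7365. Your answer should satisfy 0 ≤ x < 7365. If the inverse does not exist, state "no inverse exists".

Compute gcd(2285, 7365):
7365 = 3*2285 + 510
2285 = 4*510 + 245
510 = 2*245 + 20
245 = 12*20 + 5
20 = 4*5 + 0
Since gcd = 5 > 1, 2285 is not a unit mod 7365.

no inverse exists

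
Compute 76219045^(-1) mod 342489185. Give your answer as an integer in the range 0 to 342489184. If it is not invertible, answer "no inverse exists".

Euclidean algorithm on 342489185, 76219045:
342489185 = 4·76219045 + 37613005
76219045 = 2·37613005 + 993035
37613005 = 37·993035 + 870710
993035 = 1·870710 + 122325
870710 = 7·122325 + 14435
122325 = 8·14435 + 6845
14435 = 2·6845 + 745
6845 = 9·745 + 140
745 = 5·140 + 45
140 = 3·45 + 5
45 = 9·5 + 0
gcd(76219045, 342489185) = 5 ≠ 1, so 76219045 has no multiplicative inverse modulo 342489185.

no inverse exists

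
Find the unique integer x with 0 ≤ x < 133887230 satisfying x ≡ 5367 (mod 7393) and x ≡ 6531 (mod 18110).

Write x = 5367 + 7393·k. Then 7393·k ≡ 6531 − 5367 ≡ 1164 (mod 18110).
Need 7393⁻¹ mod 18110. Extended Euclid on (18110, 7393):
18110 = 2×7393 + 3324
7393 = 2×3324 + 745
3324 = 4×745 + 344
745 = 2×344 + 57
344 = 6×57 + 2
57 = 28×2 + 1
2 = 2×1 + 0
Back-substitute:
1 = 57 − 28·2
1 = −28·344 + 169·57
1 = 169·745 − 366·344
1 = −366·3324 + 1633·745
1 = 1633·7393 − 3632·3324
1 = −3632·18110 + 8897·7393
7393⁻¹ ≡ 8897 (mod 18110), so k ≡ 8897·1164 ≡ 15298 (mod 18110).
x = 5367 + 7393·15298 = 113103481.

113103481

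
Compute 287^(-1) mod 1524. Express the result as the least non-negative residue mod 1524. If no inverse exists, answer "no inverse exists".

839

gcd(1524, 287) by repeated division:
1524 = 5×287 + 89
287 = 3×89 + 20
89 = 4×20 + 9
20 = 2×9 + 2
9 = 4×2 + 1
2 = 2×1 + 0
Since gcd(287, 1524) = 1, back-substitute to write 1 as a combination:
1 = 9 − 4·2
1 = −4·20 + 9·9
1 = 9·89 − 40·20
1 = −40·287 + 129·89
1 = 129·1524 − 685·287
Hence 287⁻¹ ≡ -685 ≡ 839 (mod 1524).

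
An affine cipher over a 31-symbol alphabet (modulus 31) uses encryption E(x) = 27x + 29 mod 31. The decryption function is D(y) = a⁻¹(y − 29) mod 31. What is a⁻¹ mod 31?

23

Extended Euclidean algorithm:
31 = 1×27 + 4
27 = 6×4 + 3
4 = 1×3 + 1
3 = 3×1 + 0
gcd = 1, so the inverse exists. Back-substitute:
1 = 4 − 3
1 = −27 + 7·4
1 = 7·31 − 8·27
Thus 27·(-8) ≡ 1 (mod 31); reducing, -8 mod 31 = 23.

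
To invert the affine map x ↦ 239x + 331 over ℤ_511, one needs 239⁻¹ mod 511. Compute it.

449

Apply the Euclidean algorithm to 511 and 239:
511 = 2×239 + 33
239 = 7×33 + 8
33 = 4×8 + 1
8 = 8×1 + 0
Since gcd(239, 511) = 1, back-substitute to write 1 as a combination:
1 = 33 − 4·8
1 = −4·239 + 29·33
1 = 29·511 − 62·239
Thus 239·(-62) ≡ 1 (mod 511); reducing, -62 mod 511 = 449.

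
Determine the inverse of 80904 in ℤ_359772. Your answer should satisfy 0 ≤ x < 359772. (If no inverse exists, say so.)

no inverse exists

Euclidean algorithm on 359772, 80904:
359772 = 4*80904 + 36156
80904 = 2*36156 + 8592
36156 = 4*8592 + 1788
8592 = 4*1788 + 1440
1788 = 1*1440 + 348
1440 = 4*348 + 48
348 = 7*48 + 12
48 = 4*12 + 0
Since gcd = 12 > 1, 80904 is not a unit mod 359772.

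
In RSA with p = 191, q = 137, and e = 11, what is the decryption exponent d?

φ(n) = (p−1)(q−1) = 190·136 = 25840.
Need d with 11·d ≡ 1 (mod 25840). Apply the extended Euclidean algorithm:
25840 = 2349*11 + 1
11 = 11*1 + 0
Back-substitute:
1 = 25840 − 2349·11
So 11·(-2349) ≡ 1 (mod 25840), hence d ≡ -2349 ≡ 23491 (mod 25840).

23491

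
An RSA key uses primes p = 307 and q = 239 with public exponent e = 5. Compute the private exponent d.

43697

φ(n) = (p−1)(q−1) = 306·238 = 72828.
Need d with 5·d ≡ 1 (mod 72828). Apply the extended Euclidean algorithm:
72828 = 14565*5 + 3
5 = 1*3 + 2
3 = 1*2 + 1
2 = 2*1 + 0
Back-substitute:
1 = 3 − 2
1 = −5 + 2·3
1 = 2·72828 − 29131·5
So 5·(-29131) ≡ 1 (mod 72828), hence d ≡ -29131 ≡ 43697 (mod 72828).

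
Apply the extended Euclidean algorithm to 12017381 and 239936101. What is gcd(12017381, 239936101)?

Apply Euclid's algorithm to 239936101 and 12017381:
239936101 = 19×12017381 + 11605862
12017381 = 1×11605862 + 411519
11605862 = 28×411519 + 83330
411519 = 4×83330 + 78199
83330 = 1×78199 + 5131
78199 = 15×5131 + 1234
5131 = 4×1234 + 195
1234 = 6×195 + 64
195 = 3×64 + 3
64 = 21×3 + 1
3 = 3×1 + 0
gcd(12017381, 239936101) = 1.
Back-substituting:
1 = 64 − 21·3
1 = −21·195 + 64·64
1 = 64·1234 − 405·195
1 = −405·5131 + 1684·1234
1 = 1684·78199 − 25665·5131
1 = −25665·83330 + 27349·78199
1 = 27349·411519 − 135061·83330
1 = −135061·11605862 + 3809057·411519
1 = 3809057·12017381 − 3944118·11605862
1 = −3944118·239936101 + 78747299·12017381
So 1 = (-3944118)·239936101 + (78747299)·12017381.

1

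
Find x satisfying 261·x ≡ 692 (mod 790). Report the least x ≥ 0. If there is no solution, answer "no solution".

42

First find gcd(261, 790):
790 = 3*261 + 7
261 = 37*7 + 2
7 = 3*2 + 1
2 = 2*1 + 0
gcd = 1, so a unique solution mod 790 exists.
Back-substitute for the Bézout coefficients:
1 = 7 − 3·2
1 = −3·261 + 112·7
1 = 112·790 − 339·261
So 261·(-339) ≡ 1 (mod 790), giving 261⁻¹ ≡ 451.
x ≡ 261⁻¹·692 ≡ 451·692 ≡ 42 (mod 790).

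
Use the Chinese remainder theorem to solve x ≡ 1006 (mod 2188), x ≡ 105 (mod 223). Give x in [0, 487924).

Write x = 1006 + 2188·k. Then 2188·k ≡ 105 − 1006 ≡ 214 (mod 223).
Need 2188⁻¹ mod 223. Extended Euclid on (223, 181):
223 = 1·181 + 42
181 = 4·42 + 13
42 = 3·13 + 3
13 = 4·3 + 1
3 = 3·1 + 0
Back-substitute:
1 = 13 − 4·3
1 = −4·42 + 13·13
1 = 13·181 − 56·42
1 = −56·223 + 69·181
2188⁻¹ ≡ 69 (mod 223), so k ≡ 69·214 ≡ 48 (mod 223).
x = 1006 + 2188·48 = 106030.

106030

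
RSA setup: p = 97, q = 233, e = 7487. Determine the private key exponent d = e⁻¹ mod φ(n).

φ(n) = (p−1)(q−1) = 96·232 = 22272.
Need d with 7487·d ≡ 1 (mod 22272). Apply the extended Euclidean algorithm:
22272 = 2·7487 + 7298
7487 = 1·7298 + 189
7298 = 38·189 + 116
189 = 1·116 + 73
116 = 1·73 + 43
73 = 1·43 + 30
43 = 1·30 + 13
30 = 2·13 + 4
13 = 3·4 + 1
4 = 4·1 + 0
Back-substitute:
1 = 13 − 3·4
1 = −3·30 + 7·13
1 = 7·43 − 10·30
1 = −10·73 + 17·43
1 = 17·116 − 27·73
1 = −27·189 + 44·116
1 = 44·7298 − 1699·189
1 = −1699·7487 + 1743·7298
1 = 1743·22272 − 5185·7487
So 7487·(-5185) ≡ 1 (mod 22272), hence d ≡ -5185 ≡ 17087 (mod 22272).

17087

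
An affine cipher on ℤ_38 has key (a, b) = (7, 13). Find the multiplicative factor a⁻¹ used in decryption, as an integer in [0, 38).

Extended Euclidean algorithm:
38 = 5*7 + 3
7 = 2*3 + 1
3 = 3*1 + 0
Since gcd(7, 38) = 1, back-substitute to write 1 as a combination:
1 = 7 − 2·3
1 = −2·38 + 11·7
So 7·11 ≡ 1 (mod 38).

11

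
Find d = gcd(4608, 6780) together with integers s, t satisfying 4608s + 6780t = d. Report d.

12

Repeated division:
6780 = 1×4608 + 2172
4608 = 2×2172 + 264
2172 = 8×264 + 60
264 = 4×60 + 24
60 = 2×24 + 12
24 = 2×12 + 0
gcd(4608, 6780) = 12.
Back-substituting:
12 = 60 − 2·24
12 = −2·264 + 9·60
12 = 9·2172 − 74·264
12 = −74·4608 + 157·2172
12 = 157·6780 − 231·4608
So 12 = (157)·6780 + (-231)·4608.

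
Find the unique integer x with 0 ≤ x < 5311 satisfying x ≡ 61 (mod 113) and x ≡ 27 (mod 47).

Write x = 61 + 113·k. Then 113·k ≡ 27 − 61 ≡ 13 (mod 47).
Need 113⁻¹ mod 47. Extended Euclid on (47, 19):
47 = 2×19 + 9
19 = 2×9 + 1
9 = 9×1 + 0
Back-substitute:
1 = 19 − 2·9
1 = −2·47 + 5·19
113⁻¹ ≡ 5 (mod 47), so k ≡ 5·13 ≡ 18 (mod 47).
x = 61 + 113·18 = 2095.

2095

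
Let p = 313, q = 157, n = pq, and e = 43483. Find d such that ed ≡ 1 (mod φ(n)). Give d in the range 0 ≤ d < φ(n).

φ(n) = (p−1)(q−1) = 312·156 = 48672.
Need d with 43483·d ≡ 1 (mod 48672). Apply the extended Euclidean algorithm:
48672 = 1*43483 + 5189
43483 = 8*5189 + 1971
5189 = 2*1971 + 1247
1971 = 1*1247 + 724
1247 = 1*724 + 523
724 = 1*523 + 201
523 = 2*201 + 121
201 = 1*121 + 80
121 = 1*80 + 41
80 = 1*41 + 39
41 = 1*39 + 2
39 = 19*2 + 1
2 = 2*1 + 0
Back-substitute:
1 = 39 − 19·2
1 = −19·41 + 20·39
1 = 20·80 − 39·41
1 = −39·121 + 59·80
1 = 59·201 − 98·121
1 = −98·523 + 255·201
1 = 255·724 − 353·523
1 = −353·1247 + 608·724
1 = 608·1971 − 961·1247
1 = −961·5189 + 2530·1971
1 = 2530·43483 − 21201·5189
1 = −21201·48672 + 23731·43483
So 43483·23731 ≡ 1 (mod 48672), hence d = 23731.

23731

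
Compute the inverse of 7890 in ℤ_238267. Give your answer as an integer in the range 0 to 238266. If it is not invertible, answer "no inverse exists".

Apply the Euclidean algorithm to 238267 and 7890:
238267 = 30*7890 + 1567
7890 = 5*1567 + 55
1567 = 28*55 + 27
55 = 2*27 + 1
27 = 27*1 + 0
The gcd is 1. Working backward:
1 = 55 − 2·27
1 = −2·1567 + 57·55
1 = 57·7890 − 287·1567
1 = −287·238267 + 8667·7890
So 7890·8667 ≡ 1 (mod 238267).

8667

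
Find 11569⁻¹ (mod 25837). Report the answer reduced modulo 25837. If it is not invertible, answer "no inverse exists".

Run Euclid on (25837, 11569):
25837 = 2*11569 + 2699
11569 = 4*2699 + 773
2699 = 3*773 + 380
773 = 2*380 + 13
380 = 29*13 + 3
13 = 4*3 + 1
3 = 3*1 + 0
gcd = 1, so the inverse exists. Back-substitute:
1 = 13 − 4·3
1 = −4·380 + 117·13
1 = 117·773 − 238·380
1 = −238·2699 + 831·773
1 = 831·11569 − 3562·2699
1 = −3562·25837 + 7955·11569
So 11569·7955 ≡ 1 (mod 25837).

7955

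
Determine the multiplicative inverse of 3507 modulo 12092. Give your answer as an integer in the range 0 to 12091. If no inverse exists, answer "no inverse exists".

Extended Euclidean algorithm:
12092 = 3*3507 + 1571
3507 = 2*1571 + 365
1571 = 4*365 + 111
365 = 3*111 + 32
111 = 3*32 + 15
32 = 2*15 + 2
15 = 7*2 + 1
2 = 2*1 + 0
The gcd is 1. Working backward:
1 = 15 − 7·2
1 = −7·32 + 15·15
1 = 15·111 − 52·32
1 = −52·365 + 171·111
1 = 171·1571 − 736·365
1 = −736·3507 + 1643·1571
1 = 1643·12092 − 5665·3507
Hence 3507⁻¹ ≡ -5665 ≡ 6427 (mod 12092).

6427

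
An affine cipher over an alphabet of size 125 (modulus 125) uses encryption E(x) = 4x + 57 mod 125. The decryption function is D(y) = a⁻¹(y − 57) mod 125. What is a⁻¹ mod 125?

Run Euclid on (125, 4):
125 = 31×4 + 1
4 = 4×1 + 0
gcd = 1, so the inverse exists. Back-substitute:
1 = 125 − 31·4
Thus 4·(-31) ≡ 1 (mod 125); reducing, -31 mod 125 = 94.

94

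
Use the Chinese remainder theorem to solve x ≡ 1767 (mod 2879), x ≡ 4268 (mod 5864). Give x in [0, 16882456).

Write x = 1767 + 2879·k. Then 2879·k ≡ 4268 − 1767 ≡ 2501 (mod 5864).
Need 2879⁻¹ mod 5864. Extended Euclid on (5864, 2879):
5864 = 2×2879 + 106
2879 = 27×106 + 17
106 = 6×17 + 4
17 = 4×4 + 1
4 = 4×1 + 0
Back-substitute:
1 = 17 − 4·4
1 = −4·106 + 25·17
1 = 25·2879 − 679·106
1 = −679·5864 + 1383·2879
2879⁻¹ ≡ 1383 (mod 5864), so k ≡ 1383·2501 ≡ 4987 (mod 5864).
x = 1767 + 2879·4987 = 14359340.

14359340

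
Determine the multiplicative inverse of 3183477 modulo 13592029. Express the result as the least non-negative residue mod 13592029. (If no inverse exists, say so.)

no inverse exists

Compute gcd(3183477, 13592029):
13592029 = 4·3183477 + 858121
3183477 = 3·858121 + 609114
858121 = 1·609114 + 249007
609114 = 2·249007 + 111100
249007 = 2·111100 + 26807
111100 = 4·26807 + 3872
26807 = 6·3872 + 3575
3872 = 1·3575 + 297
3575 = 12·297 + 11
297 = 27·11 + 0
The gcd is 11, not 1, hence no inverse exists.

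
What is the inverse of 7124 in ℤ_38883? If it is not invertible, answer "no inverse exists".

no inverse exists

Euclidean algorithm on 38883, 7124:
38883 = 5*7124 + 3263
7124 = 2*3263 + 598
3263 = 5*598 + 273
598 = 2*273 + 52
273 = 5*52 + 13
52 = 4*13 + 0
gcd(7124, 38883) = 13 ≠ 1, so 7124 has no multiplicative inverse modulo 38883.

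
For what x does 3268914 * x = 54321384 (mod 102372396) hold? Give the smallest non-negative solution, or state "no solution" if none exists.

First find gcd(3268914, 102372396):
102372396 = 31*3268914 + 1036062
3268914 = 3*1036062 + 160728
1036062 = 6*160728 + 71694
160728 = 2*71694 + 17340
71694 = 4*17340 + 2334
17340 = 7*2334 + 1002
2334 = 2*1002 + 330
1002 = 3*330 + 12
330 = 27*12 + 6
12 = 2*6 + 0
gcd = 6 and 6 | 54321384, so solutions exist. Divide through by 6: 544819x ≡ 9053564 (mod 17062066).
Now find 544819⁻¹ mod 17062066:
17062066 = 31×544819 + 172677
544819 = 3×172677 + 26788
172677 = 6×26788 + 11949
26788 = 2×11949 + 2890
11949 = 4×2890 + 389
2890 = 7×389 + 167
389 = 2×167 + 55
167 = 3×55 + 2
55 = 27×2 + 1
2 = 2×1 + 0
Back-substitute:
1 = 55 − 27·2
1 = −27·167 + 82·55
1 = 82·389 − 191·167
1 = −191·2890 + 1419·389
1 = 1419·11949 − 5867·2890
1 = −5867·26788 + 13153·11949
1 = 13153·172677 − 84785·26788
1 = −84785·544819 + 267508·172677
1 = 267508·17062066 − 8377533·544819
So 544819·(-8377533) ≡ 1 (mod 17062066), i.e. 544819⁻¹ ≡ 8684533.
Then x ≡ 8684533·9053564 ≡ 16798300 (mod 17062066); the smallest non-negative solution is x = 16798300.

16798300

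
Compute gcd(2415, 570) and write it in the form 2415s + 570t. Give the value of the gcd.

Euclidean algorithm:
2415 = 4×570 + 135
570 = 4×135 + 30
135 = 4×30 + 15
30 = 2×15 + 0
gcd(2415, 570) = 15.
Working backward:
15 = 135 − 4·30
15 = −4·570 + 17·135
15 = 17·2415 − 72·570
So 15 = (17)·2415 + (-72)·570.

15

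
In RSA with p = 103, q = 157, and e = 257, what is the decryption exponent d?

φ(n) = (p−1)(q−1) = 102·156 = 15912.
Need d with 257·d ≡ 1 (mod 15912). Apply the extended Euclidean algorithm:
15912 = 61*257 + 235
257 = 1*235 + 22
235 = 10*22 + 15
22 = 1*15 + 7
15 = 2*7 + 1
7 = 7*1 + 0
Back-substitute:
1 = 15 − 2·7
1 = −2·22 + 3·15
1 = 3·235 − 32·22
1 = −32·257 + 35·235
1 = 35·15912 − 2167·257
So 257·(-2167) ≡ 1 (mod 15912), hence d ≡ -2167 ≡ 13745 (mod 15912).

13745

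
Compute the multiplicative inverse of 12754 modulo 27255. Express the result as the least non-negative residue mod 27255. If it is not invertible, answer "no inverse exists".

24244

gcd(27255, 12754) by repeated division:
27255 = 2·12754 + 1747
12754 = 7·1747 + 525
1747 = 3·525 + 172
525 = 3·172 + 9
172 = 19·9 + 1
9 = 9·1 + 0
The gcd is 1. Working backward:
1 = 172 − 19·9
1 = −19·525 + 58·172
1 = 58·1747 − 193·525
1 = −193·12754 + 1409·1747
1 = 1409·27255 − 3011·12754
Hence 12754⁻¹ ≡ -3011 ≡ 24244 (mod 27255).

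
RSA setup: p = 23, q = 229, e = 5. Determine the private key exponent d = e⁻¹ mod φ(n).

4013

φ(n) = (p−1)(q−1) = 22·228 = 5016.
Need d with 5·d ≡ 1 (mod 5016). Apply the extended Euclidean algorithm:
5016 = 1003·5 + 1
5 = 5·1 + 0
Back-substitute:
1 = 5016 − 1003·5
So 5·(-1003) ≡ 1 (mod 5016), hence d ≡ -1003 ≡ 4013 (mod 5016).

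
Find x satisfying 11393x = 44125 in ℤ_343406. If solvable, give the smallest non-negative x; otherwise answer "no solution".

93745

First find gcd(11393, 343406):
343406 = 30·11393 + 1616
11393 = 7·1616 + 81
1616 = 19·81 + 77
81 = 1·77 + 4
77 = 19·4 + 1
4 = 4·1 + 0
gcd = 1, so a unique solution mod 343406 exists.
Back-substitute for the Bézout coefficients:
1 = 77 − 19·4
1 = −19·81 + 20·77
1 = 20·1616 − 399·81
1 = −399·11393 + 2813·1616
1 = 2813·343406 − 84789·11393
So 11393·(-84789) ≡ 1 (mod 343406), giving 11393⁻¹ ≡ 258617.
x ≡ 11393⁻¹·44125 ≡ 258617·44125 ≡ 93745 (mod 343406).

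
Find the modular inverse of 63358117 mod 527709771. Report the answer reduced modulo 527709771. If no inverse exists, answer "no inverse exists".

gcd(527709771, 63358117) by repeated division:
527709771 = 8*63358117 + 20844835
63358117 = 3*20844835 + 823612
20844835 = 25*823612 + 254535
823612 = 3*254535 + 60007
254535 = 4*60007 + 14507
60007 = 4*14507 + 1979
14507 = 7*1979 + 654
1979 = 3*654 + 17
654 = 38*17 + 8
17 = 2*8 + 1
8 = 8*1 + 0
gcd = 1, so the inverse exists. Back-substitute:
1 = 17 − 2·8
1 = −2·654 + 77·17
1 = 77·1979 − 233·654
1 = −233·14507 + 1708·1979
1 = 1708·60007 − 7065·14507
1 = −7065·254535 + 29968·60007
1 = 29968·823612 − 96969·254535
1 = −96969·20844835 + 2454193·823612
1 = 2454193·63358117 − 7459548·20844835
1 = −7459548·527709771 + 62130577·63358117
So 63358117·62130577 ≡ 1 (mod 527709771).

62130577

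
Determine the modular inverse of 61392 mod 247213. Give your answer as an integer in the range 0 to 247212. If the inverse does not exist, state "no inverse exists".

Apply the Euclidean algorithm to 247213 and 61392:
247213 = 4*61392 + 1645
61392 = 37*1645 + 527
1645 = 3*527 + 64
527 = 8*64 + 15
64 = 4*15 + 4
15 = 3*4 + 3
4 = 1*3 + 1
3 = 3*1 + 0
The gcd is 1. Working backward:
1 = 4 − 3
1 = −15 + 4·4
1 = 4·64 − 17·15
1 = −17·527 + 140·64
1 = 140·1645 − 437·527
1 = −437·61392 + 16309·1645
1 = 16309·247213 − 65673·61392
So 61392·(-65673) ≡ 1 (mod 247213), and -65673 ≡ 181540 (mod 247213).

181540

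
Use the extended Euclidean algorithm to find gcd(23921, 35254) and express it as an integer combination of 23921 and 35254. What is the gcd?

Apply Euclid's algorithm to 35254 and 23921:
35254 = 1*23921 + 11333
23921 = 2*11333 + 1255
11333 = 9*1255 + 38
1255 = 33*38 + 1
38 = 38*1 + 0
gcd(23921, 35254) = 1.
Working backward:
1 = 1255 − 33·38
1 = −33·11333 + 298·1255
1 = 298·23921 − 629·11333
1 = −629·35254 + 927·23921
So 1 = (-629)·35254 + (927)·23921.

1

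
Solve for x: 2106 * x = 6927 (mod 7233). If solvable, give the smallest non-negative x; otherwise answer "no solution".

2246

First find gcd(2106, 7233):
7233 = 3*2106 + 915
2106 = 2*915 + 276
915 = 3*276 + 87
276 = 3*87 + 15
87 = 5*15 + 12
15 = 1*12 + 3
12 = 4*3 + 0
gcd = 3 and 3 | 6927, so solutions exist. Divide through by 3: 702x ≡ 2309 (mod 2411).
Now find 702⁻¹ mod 2411:
2411 = 3*702 + 305
702 = 2*305 + 92
305 = 3*92 + 29
92 = 3*29 + 5
29 = 5*5 + 4
5 = 1*4 + 1
4 = 4*1 + 0
Back-substitute:
1 = 5 − 4
1 = −29 + 6·5
1 = 6·92 − 19·29
1 = −19·305 + 63·92
1 = 63·702 − 145·305
1 = −145·2411 + 498·702
So 702⁻¹ ≡ 498 (mod 2411).
Then x ≡ 498·2309 ≡ 2246 (mod 2411); the smallest non-negative solution is x = 2246.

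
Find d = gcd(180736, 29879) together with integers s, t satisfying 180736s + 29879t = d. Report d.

Repeated division:
180736 = 6·29879 + 1462
29879 = 20·1462 + 639
1462 = 2·639 + 184
639 = 3·184 + 87
184 = 2·87 + 10
87 = 8·10 + 7
10 = 1·7 + 3
7 = 2·3 + 1
3 = 3·1 + 0
gcd(180736, 29879) = 1.
Working backward:
1 = 7 − 2·3
1 = −2·10 + 3·7
1 = 3·87 − 26·10
1 = −26·184 + 55·87
1 = 55·639 − 191·184
1 = −191·1462 + 437·639
1 = 437·29879 − 8931·1462
1 = −8931·180736 + 54023·29879
So 1 = (-8931)·180736 + (54023)·29879.

1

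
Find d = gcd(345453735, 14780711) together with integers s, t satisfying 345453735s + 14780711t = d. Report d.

Euclidean algorithm:
345453735 = 23*14780711 + 5497382
14780711 = 2*5497382 + 3785947
5497382 = 1*3785947 + 1711435
3785947 = 2*1711435 + 363077
1711435 = 4*363077 + 259127
363077 = 1*259127 + 103950
259127 = 2*103950 + 51227
103950 = 2*51227 + 1496
51227 = 34*1496 + 363
1496 = 4*363 + 44
363 = 8*44 + 11
44 = 4*11 + 0
gcd(345453735, 14780711) = 11.
Back-substituting:
11 = 363 − 8·44
11 = −8·1496 + 33·363
11 = 33·51227 − 1130·1496
11 = −1130·103950 + 2293·51227
11 = 2293·259127 − 5716·103950
11 = −5716·363077 + 8009·259127
11 = 8009·1711435 − 37752·363077
11 = −37752·3785947 + 83513·1711435
11 = 83513·5497382 − 121265·3785947
11 = −121265·14780711 + 326043·5497382
11 = 326043·345453735 − 7620254·14780711
So 11 = (326043)·345453735 + (-7620254)·14780711.

11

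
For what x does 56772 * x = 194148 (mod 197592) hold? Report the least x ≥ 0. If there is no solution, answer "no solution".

14141

First find gcd(56772, 197592):
197592 = 3·56772 + 27276
56772 = 2·27276 + 2220
27276 = 12·2220 + 636
2220 = 3·636 + 312
636 = 2·312 + 12
312 = 26·12 + 0
gcd = 12 and 12 | 194148, so solutions exist. Divide through by 12: 4731x ≡ 16179 (mod 16466).
Now find 4731⁻¹ mod 16466:
16466 = 3*4731 + 2273
4731 = 2*2273 + 185
2273 = 12*185 + 53
185 = 3*53 + 26
53 = 2*26 + 1
26 = 26*1 + 0
Back-substitute:
1 = 53 − 2·26
1 = −2·185 + 7·53
1 = 7·2273 − 86·185
1 = −86·4731 + 179·2273
1 = 179·16466 − 623·4731
So 4731·(-623) ≡ 1 (mod 16466), i.e. 4731⁻¹ ≡ 15843.
Then x ≡ 15843·16179 ≡ 14141 (mod 16466); the smallest non-negative solution is x = 14141.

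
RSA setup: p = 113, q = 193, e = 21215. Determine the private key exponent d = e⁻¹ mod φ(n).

12575

φ(n) = (p−1)(q−1) = 112·192 = 21504.
Need d with 21215·d ≡ 1 (mod 21504). Apply the extended Euclidean algorithm:
21504 = 1×21215 + 289
21215 = 73×289 + 118
289 = 2×118 + 53
118 = 2×53 + 12
53 = 4×12 + 5
12 = 2×5 + 2
5 = 2×2 + 1
2 = 2×1 + 0
Back-substitute:
1 = 5 − 2·2
1 = −2·12 + 5·5
1 = 5·53 − 22·12
1 = −22·118 + 49·53
1 = 49·289 − 120·118
1 = −120·21215 + 8809·289
1 = 8809·21504 − 8929·21215
So 21215·(-8929) ≡ 1 (mod 21504), hence d ≡ -8929 ≡ 12575 (mod 21504).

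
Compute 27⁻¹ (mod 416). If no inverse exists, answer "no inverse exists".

Run Euclid on (416, 27):
416 = 15*27 + 11
27 = 2*11 + 5
11 = 2*5 + 1
5 = 5*1 + 0
The gcd is 1. Working backward:
1 = 11 − 2·5
1 = −2·27 + 5·11
1 = 5·416 − 77·27
Thus 27·(-77) ≡ 1 (mod 416); reducing, -77 mod 416 = 339.

339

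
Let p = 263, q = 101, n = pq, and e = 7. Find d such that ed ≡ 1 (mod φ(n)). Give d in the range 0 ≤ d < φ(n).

φ(n) = (p−1)(q−1) = 262·100 = 26200.
Need d with 7·d ≡ 1 (mod 26200). Apply the extended Euclidean algorithm:
26200 = 3742×7 + 6
7 = 1×6 + 1
6 = 6×1 + 0
Back-substitute:
1 = 7 − 6
1 = −26200 + 3743·7
So 7·3743 ≡ 1 (mod 26200), hence d = 3743.

3743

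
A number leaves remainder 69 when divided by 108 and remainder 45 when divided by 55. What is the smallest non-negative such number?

1365

Write x = 69 + 108·k. Then 108·k ≡ 45 − 69 ≡ 31 (mod 55).
Need 108⁻¹ mod 55. Extended Euclid on (55, 53):
55 = 1·53 + 2
53 = 26·2 + 1
2 = 2·1 + 0
Back-substitute:
1 = 53 − 26·2
1 = −26·55 + 27·53
108⁻¹ ≡ 27 (mod 55), so k ≡ 27·31 ≡ 12 (mod 55).
x = 69 + 108·12 = 1365.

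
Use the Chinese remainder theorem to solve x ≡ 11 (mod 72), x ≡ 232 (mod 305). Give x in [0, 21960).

Write x = 11 + 72·k. Then 72·k ≡ 232 − 11 ≡ 221 (mod 305).
Need 72⁻¹ mod 305. Extended Euclid on (305, 72):
305 = 4·72 + 17
72 = 4·17 + 4
17 = 4·4 + 1
4 = 4·1 + 0
Back-substitute:
1 = 17 − 4·4
1 = −4·72 + 17·17
1 = 17·305 − 72·72
72⁻¹ ≡ 233 (mod 305), so k ≡ 233·221 ≡ 253 (mod 305).
x = 11 + 72·253 = 18227.

18227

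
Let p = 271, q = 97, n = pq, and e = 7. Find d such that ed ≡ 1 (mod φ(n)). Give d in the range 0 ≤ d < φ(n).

3703

φ(n) = (p−1)(q−1) = 270·96 = 25920.
Need d with 7·d ≡ 1 (mod 25920). Apply the extended Euclidean algorithm:
25920 = 3702×7 + 6
7 = 1×6 + 1
6 = 6×1 + 0
Back-substitute:
1 = 7 − 6
1 = −25920 + 3703·7
So 7·3703 ≡ 1 (mod 25920), hence d = 3703.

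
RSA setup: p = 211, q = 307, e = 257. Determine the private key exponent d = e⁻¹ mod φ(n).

19253

φ(n) = (p−1)(q−1) = 210·306 = 64260.
Need d with 257·d ≡ 1 (mod 64260). Apply the extended Euclidean algorithm:
64260 = 250*257 + 10
257 = 25*10 + 7
10 = 1*7 + 3
7 = 2*3 + 1
3 = 3*1 + 0
Back-substitute:
1 = 7 − 2·3
1 = −2·10 + 3·7
1 = 3·257 − 77·10
1 = −77·64260 + 19253·257
So 257·19253 ≡ 1 (mod 64260), hence d = 19253.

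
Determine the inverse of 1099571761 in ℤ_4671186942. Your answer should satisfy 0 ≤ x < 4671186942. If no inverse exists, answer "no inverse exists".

3133599799

Extended Euclidean algorithm:
4671186942 = 4·1099571761 + 272899898
1099571761 = 4·272899898 + 7972169
272899898 = 34·7972169 + 1846152
7972169 = 4·1846152 + 587561
1846152 = 3·587561 + 83469
587561 = 7·83469 + 3278
83469 = 25·3278 + 1519
3278 = 2·1519 + 240
1519 = 6·240 + 79
240 = 3·79 + 3
79 = 26·3 + 1
3 = 3·1 + 0
gcd = 1, so the inverse exists. Back-substitute:
1 = 79 − 26·3
1 = −26·240 + 79·79
1 = 79·1519 − 500·240
1 = −500·3278 + 1079·1519
1 = 1079·83469 − 27475·3278
1 = −27475·587561 + 193404·83469
1 = 193404·1846152 − 607687·587561
1 = −607687·7972169 + 2624152·1846152
1 = 2624152·272899898 − 89828855·7972169
1 = −89828855·1099571761 + 361939572·272899898
1 = 361939572·4671186942 − 1537587143·1099571761
So 1099571761·(-1537587143) ≡ 1 (mod 4671186942), and -1537587143 ≡ 3133599799 (mod 4671186942).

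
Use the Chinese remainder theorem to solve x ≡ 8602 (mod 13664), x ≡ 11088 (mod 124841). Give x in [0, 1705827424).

538575162

Write x = 8602 + 13664·k. Then 13664·k ≡ 11088 − 8602 ≡ 2486 (mod 124841).
Need 13664⁻¹ mod 124841. Extended Euclid on (124841, 13664):
124841 = 9*13664 + 1865
13664 = 7*1865 + 609
1865 = 3*609 + 38
609 = 16*38 + 1
38 = 38*1 + 0
Back-substitute:
1 = 609 − 16·38
1 = −16·1865 + 49·609
1 = 49·13664 − 359·1865
1 = −359·124841 + 3280·13664
13664⁻¹ ≡ 3280 (mod 124841), so k ≡ 3280·2486 ≡ 39415 (mod 124841).
x = 8602 + 13664·39415 = 538575162.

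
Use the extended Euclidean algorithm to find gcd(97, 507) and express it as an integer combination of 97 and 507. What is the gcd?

1

Apply Euclid's algorithm to 507 and 97:
507 = 5*97 + 22
97 = 4*22 + 9
22 = 2*9 + 4
9 = 2*4 + 1
4 = 4*1 + 0
gcd(97, 507) = 1.
Express as a combination:
1 = 9 − 2·4
1 = −2·22 + 5·9
1 = 5·97 − 22·22
1 = −22·507 + 115·97
So 1 = (-22)·507 + (115)·97.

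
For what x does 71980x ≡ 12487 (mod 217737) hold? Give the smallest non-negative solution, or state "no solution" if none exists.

78253

First find gcd(71980, 217737):
217737 = 3×71980 + 1797
71980 = 40×1797 + 100
1797 = 17×100 + 97
100 = 1×97 + 3
97 = 32×3 + 1
3 = 3×1 + 0
gcd = 1, so a unique solution mod 217737 exists.
Back-substitute for the Bézout coefficients:
1 = 97 − 32·3
1 = −32·100 + 33·97
1 = 33·1797 − 593·100
1 = −593·71980 + 23753·1797
1 = 23753·217737 − 71852·71980
So 71980·(-71852) ≡ 1 (mod 217737), giving 71980⁻¹ ≡ 145885.
x ≡ 71980⁻¹·12487 ≡ 145885·12487 ≡ 78253 (mod 217737).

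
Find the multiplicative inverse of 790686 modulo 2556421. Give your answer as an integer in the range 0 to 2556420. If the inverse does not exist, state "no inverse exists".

414961

Extended Euclidean algorithm:
2556421 = 3×790686 + 184363
790686 = 4×184363 + 53234
184363 = 3×53234 + 24661
53234 = 2×24661 + 3912
24661 = 6×3912 + 1189
3912 = 3×1189 + 345
1189 = 3×345 + 154
345 = 2×154 + 37
154 = 4×37 + 6
37 = 6×6 + 1
6 = 6×1 + 0
The gcd is 1. Working backward:
1 = 37 − 6·6
1 = −6·154 + 25·37
1 = 25·345 − 56·154
1 = −56·1189 + 193·345
1 = 193·3912 − 635·1189
1 = −635·24661 + 4003·3912
1 = 4003·53234 − 8641·24661
1 = −8641·184363 + 29926·53234
1 = 29926·790686 − 128345·184363
1 = −128345·2556421 + 414961·790686
So 790686·414961 ≡ 1 (mod 2556421).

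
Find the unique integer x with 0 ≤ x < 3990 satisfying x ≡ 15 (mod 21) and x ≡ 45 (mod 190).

2325

Write x = 15 + 21·k. Then 21·k ≡ 45 − 15 ≡ 30 (mod 190).
Need 21⁻¹ mod 190. Extended Euclid on (190, 21):
190 = 9*21 + 1
21 = 21*1 + 0
Back-substitute:
1 = 190 − 9·21
21⁻¹ ≡ 181 (mod 190), so k ≡ 181·30 ≡ 110 (mod 190).
x = 15 + 21·110 = 2325.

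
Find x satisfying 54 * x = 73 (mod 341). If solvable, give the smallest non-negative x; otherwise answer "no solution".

235

First find gcd(54, 341):
341 = 6×54 + 17
54 = 3×17 + 3
17 = 5×3 + 2
3 = 1×2 + 1
2 = 2×1 + 0
gcd = 1, so a unique solution mod 341 exists.
Back-substitute for the Bézout coefficients:
1 = 3 − 2
1 = −17 + 6·3
1 = 6·54 − 19·17
1 = −19·341 + 120·54
So 54·(120) ≡ 1 (mod 341), giving 54⁻¹ ≡ 120.
x ≡ 54⁻¹·73 ≡ 120·73 ≡ 235 (mod 341).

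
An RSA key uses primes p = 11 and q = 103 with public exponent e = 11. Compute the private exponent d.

φ(n) = (p−1)(q−1) = 10·102 = 1020.
Need d with 11·d ≡ 1 (mod 1020). Apply the extended Euclidean algorithm:
1020 = 92·11 + 8
11 = 1·8 + 3
8 = 2·3 + 2
3 = 1·2 + 1
2 = 2·1 + 0
Back-substitute:
1 = 3 − 2
1 = −8 + 3·3
1 = 3·11 − 4·8
1 = −4·1020 + 371·11
So 11·371 ≡ 1 (mod 1020), hence d = 371.

371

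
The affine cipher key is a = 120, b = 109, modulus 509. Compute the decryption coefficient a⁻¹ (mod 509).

386

Extended Euclidean algorithm:
509 = 4×120 + 29
120 = 4×29 + 4
29 = 7×4 + 1
4 = 4×1 + 0
Since gcd(120, 509) = 1, back-substitute to write 1 as a combination:
1 = 29 − 7·4
1 = −7·120 + 29·29
1 = 29·509 − 123·120
Thus 120·(-123) ≡ 1 (mod 509); reducing, -123 mod 509 = 386.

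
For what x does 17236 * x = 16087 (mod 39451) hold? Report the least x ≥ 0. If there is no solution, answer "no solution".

24279

First find gcd(17236, 39451):
39451 = 2×17236 + 4979
17236 = 3×4979 + 2299
4979 = 2×2299 + 381
2299 = 6×381 + 13
381 = 29×13 + 4
13 = 3×4 + 1
4 = 4×1 + 0
gcd = 1, so a unique solution mod 39451 exists.
Back-substitute for the Bézout coefficients:
1 = 13 − 3·4
1 = −3·381 + 88·13
1 = 88·2299 − 531·381
1 = −531·4979 + 1150·2299
1 = 1150·17236 − 3981·4979
1 = −3981·39451 + 9112·17236
So 17236·(9112) ≡ 1 (mod 39451), giving 17236⁻¹ ≡ 9112.
x ≡ 17236⁻¹·16087 ≡ 9112·16087 ≡ 24279 (mod 39451).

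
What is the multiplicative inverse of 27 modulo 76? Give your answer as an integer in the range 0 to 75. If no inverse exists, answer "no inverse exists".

Extended Euclidean algorithm:
76 = 2·27 + 22
27 = 1·22 + 5
22 = 4·5 + 2
5 = 2·2 + 1
2 = 2·1 + 0
gcd = 1, so the inverse exists. Back-substitute:
1 = 5 − 2·2
1 = −2·22 + 9·5
1 = 9·27 − 11·22
1 = −11·76 + 31·27
So 27·31 ≡ 1 (mod 76).

31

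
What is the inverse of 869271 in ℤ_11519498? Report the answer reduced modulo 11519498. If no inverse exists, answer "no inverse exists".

Extended Euclidean algorithm:
11519498 = 13*869271 + 218975
869271 = 3*218975 + 212346
218975 = 1*212346 + 6629
212346 = 32*6629 + 218
6629 = 30*218 + 89
218 = 2*89 + 40
89 = 2*40 + 9
40 = 4*9 + 4
9 = 2*4 + 1
4 = 4*1 + 0
The gcd is 1. Working backward:
1 = 9 − 2·4
1 = −2·40 + 9·9
1 = 9·89 − 20·40
1 = −20·218 + 49·89
1 = 49·6629 − 1490·218
1 = −1490·212346 + 47729·6629
1 = 47729·218975 − 49219·212346
1 = −49219·869271 + 195386·218975
1 = 195386·11519498 − 2589237·869271
So 869271·(-2589237) ≡ 1 (mod 11519498), and -2589237 ≡ 8930261 (mod 11519498).

8930261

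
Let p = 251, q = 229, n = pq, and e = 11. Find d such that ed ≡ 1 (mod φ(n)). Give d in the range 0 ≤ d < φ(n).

31091

φ(n) = (p−1)(q−1) = 250·228 = 57000.
Need d with 11·d ≡ 1 (mod 57000). Apply the extended Euclidean algorithm:
57000 = 5181*11 + 9
11 = 1*9 + 2
9 = 4*2 + 1
2 = 2*1 + 0
Back-substitute:
1 = 9 − 4·2
1 = −4·11 + 5·9
1 = 5·57000 − 25909·11
So 11·(-25909) ≡ 1 (mod 57000), hence d ≡ -25909 ≡ 31091 (mod 57000).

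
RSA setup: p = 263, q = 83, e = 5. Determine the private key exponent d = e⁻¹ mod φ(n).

4297

φ(n) = (p−1)(q−1) = 262·82 = 21484.
Need d with 5·d ≡ 1 (mod 21484). Apply the extended Euclidean algorithm:
21484 = 4296·5 + 4
5 = 1·4 + 1
4 = 4·1 + 0
Back-substitute:
1 = 5 − 4
1 = −21484 + 4297·5
So 5·4297 ≡ 1 (mod 21484), hence d = 4297.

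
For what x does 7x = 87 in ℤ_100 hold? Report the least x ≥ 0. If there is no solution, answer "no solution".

First find gcd(7, 100):
100 = 14*7 + 2
7 = 3*2 + 1
2 = 2*1 + 0
gcd = 1, so a unique solution mod 100 exists.
Back-substitute for the Bézout coefficients:
1 = 7 − 3·2
1 = −3·100 + 43·7
So 7·(43) ≡ 1 (mod 100), giving 7⁻¹ ≡ 43.
x ≡ 7⁻¹·87 ≡ 43·87 ≡ 41 (mod 100).

41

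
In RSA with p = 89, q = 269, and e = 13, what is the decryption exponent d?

φ(n) = (p−1)(q−1) = 88·268 = 23584.
Need d with 13·d ≡ 1 (mod 23584). Apply the extended Euclidean algorithm:
23584 = 1814·13 + 2
13 = 6·2 + 1
2 = 2·1 + 0
Back-substitute:
1 = 13 − 6·2
1 = −6·23584 + 10885·13
So 13·10885 ≡ 1 (mod 23584), hence d = 10885.

10885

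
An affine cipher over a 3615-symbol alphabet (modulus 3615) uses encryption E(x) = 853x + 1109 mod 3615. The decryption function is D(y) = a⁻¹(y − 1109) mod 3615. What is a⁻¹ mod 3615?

gcd(3615, 853) by repeated division:
3615 = 4×853 + 203
853 = 4×203 + 41
203 = 4×41 + 39
41 = 1×39 + 2
39 = 19×2 + 1
2 = 2×1 + 0
gcd = 1, so the inverse exists. Back-substitute:
1 = 39 − 19·2
1 = −19·41 + 20·39
1 = 20·203 − 99·41
1 = −99·853 + 416·203
1 = 416·3615 − 1763·853
Thus 853·(-1763) ≡ 1 (mod 3615); reducing, -1763 mod 3615 = 1852.

1852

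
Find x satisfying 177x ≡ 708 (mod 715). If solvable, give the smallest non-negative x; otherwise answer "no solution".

4

First find gcd(177, 715):
715 = 4·177 + 7
177 = 25·7 + 2
7 = 3·2 + 1
2 = 2·1 + 0
gcd = 1, so a unique solution mod 715 exists.
Back-substitute for the Bézout coefficients:
1 = 7 − 3·2
1 = −3·177 + 76·7
1 = 76·715 − 307·177
So 177·(-307) ≡ 1 (mod 715), giving 177⁻¹ ≡ 408.
x ≡ 177⁻¹·708 ≡ 408·708 ≡ 4 (mod 715).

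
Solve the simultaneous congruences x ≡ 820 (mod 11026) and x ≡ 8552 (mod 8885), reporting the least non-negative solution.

Write x = 820 + 11026·k. Then 11026·k ≡ 8552 − 820 ≡ 7732 (mod 8885).
Need 11026⁻¹ mod 8885. Extended Euclid on (8885, 2141):
8885 = 4*2141 + 321
2141 = 6*321 + 215
321 = 1*215 + 106
215 = 2*106 + 3
106 = 35*3 + 1
3 = 3*1 + 0
Back-substitute:
1 = 106 − 35·3
1 = −35·215 + 71·106
1 = 71·321 − 106·215
1 = −106·2141 + 707·321
1 = 707·8885 − 2934·2141
11026⁻¹ ≡ 5951 (mod 8885), so k ≡ 5951·7732 ≡ 6602 (mod 8885).
x = 820 + 11026·6602 = 72794472.

72794472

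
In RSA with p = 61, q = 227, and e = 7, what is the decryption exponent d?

φ(n) = (p−1)(q−1) = 60·226 = 13560.
Need d with 7·d ≡ 1 (mod 13560). Apply the extended Euclidean algorithm:
13560 = 1937*7 + 1
7 = 7*1 + 0
Back-substitute:
1 = 13560 − 1937·7
So 7·(-1937) ≡ 1 (mod 13560), hence d ≡ -1937 ≡ 11623 (mod 13560).

11623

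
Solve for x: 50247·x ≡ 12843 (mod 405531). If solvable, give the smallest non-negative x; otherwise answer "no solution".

10694

First find gcd(50247, 405531):
405531 = 8×50247 + 3555
50247 = 14×3555 + 477
3555 = 7×477 + 216
477 = 2×216 + 45
216 = 4×45 + 36
45 = 1×36 + 9
36 = 4×9 + 0
gcd = 9 and 9 | 12843, so solutions exist. Divide through by 9: 5583x ≡ 1427 (mod 45059).
Now find 5583⁻¹ mod 45059:
45059 = 8·5583 + 395
5583 = 14·395 + 53
395 = 7·53 + 24
53 = 2·24 + 5
24 = 4·5 + 4
5 = 1·4 + 1
4 = 4·1 + 0
Back-substitute:
1 = 5 − 4
1 = −24 + 5·5
1 = 5·53 − 11·24
1 = −11·395 + 82·53
1 = 82·5583 − 1159·395
1 = −1159·45059 + 9354·5583
So 5583⁻¹ ≡ 9354 (mod 45059).
Then x ≡ 9354·1427 ≡ 10694 (mod 45059); the smallest non-negative solution is x = 10694.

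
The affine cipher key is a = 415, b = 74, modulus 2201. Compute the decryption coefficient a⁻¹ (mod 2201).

gcd(2201, 415) by repeated division:
2201 = 5·415 + 126
415 = 3·126 + 37
126 = 3·37 + 15
37 = 2·15 + 7
15 = 2·7 + 1
7 = 7·1 + 0
The gcd is 1. Working backward:
1 = 15 − 2·7
1 = −2·37 + 5·15
1 = 5·126 − 17·37
1 = −17·415 + 56·126
1 = 56·2201 − 297·415
So 415·(-297) ≡ 1 (mod 2201), and -297 ≡ 1904 (mod 2201).

1904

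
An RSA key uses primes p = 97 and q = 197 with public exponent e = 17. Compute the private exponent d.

6641

φ(n) = (p−1)(q−1) = 96·196 = 18816.
Need d with 17·d ≡ 1 (mod 18816). Apply the extended Euclidean algorithm:
18816 = 1106×17 + 14
17 = 1×14 + 3
14 = 4×3 + 2
3 = 1×2 + 1
2 = 2×1 + 0
Back-substitute:
1 = 3 − 2
1 = −14 + 5·3
1 = 5·17 − 6·14
1 = −6·18816 + 6641·17
So 17·6641 ≡ 1 (mod 18816), hence d = 6641.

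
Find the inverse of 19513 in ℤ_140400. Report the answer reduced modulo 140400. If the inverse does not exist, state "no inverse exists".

Compute gcd(19513, 140400):
140400 = 7×19513 + 3809
19513 = 5×3809 + 468
3809 = 8×468 + 65
468 = 7×65 + 13
65 = 5×13 + 0
Since gcd = 13 > 1, 19513 is not a unit mod 140400.

no inverse exists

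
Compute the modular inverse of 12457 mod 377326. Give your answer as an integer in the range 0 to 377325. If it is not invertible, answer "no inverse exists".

266403

Apply the Euclidean algorithm to 377326 and 12457:
377326 = 30×12457 + 3616
12457 = 3×3616 + 1609
3616 = 2×1609 + 398
1609 = 4×398 + 17
398 = 23×17 + 7
17 = 2×7 + 3
7 = 2×3 + 1
3 = 3×1 + 0
The gcd is 1. Working backward:
1 = 7 − 2·3
1 = −2·17 + 5·7
1 = 5·398 − 117·17
1 = −117·1609 + 473·398
1 = 473·3616 − 1063·1609
1 = −1063·12457 + 3662·3616
1 = 3662·377326 − 110923·12457
Hence 12457⁻¹ ≡ -110923 ≡ 266403 (mod 377326).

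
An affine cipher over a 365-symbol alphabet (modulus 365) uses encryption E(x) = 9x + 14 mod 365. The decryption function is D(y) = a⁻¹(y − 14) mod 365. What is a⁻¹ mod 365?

Run Euclid on (365, 9):
365 = 40×9 + 5
9 = 1×5 + 4
5 = 1×4 + 1
4 = 4×1 + 0
gcd = 1, so the inverse exists. Back-substitute:
1 = 5 − 4
1 = −9 + 2·5
1 = 2·365 − 81·9
Hence 9⁻¹ ≡ -81 ≡ 284 (mod 365).

284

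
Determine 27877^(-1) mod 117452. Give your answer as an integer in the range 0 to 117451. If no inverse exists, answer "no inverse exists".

81509

Apply the Euclidean algorithm to 117452 and 27877:
117452 = 4·27877 + 5944
27877 = 4·5944 + 4101
5944 = 1·4101 + 1843
4101 = 2·1843 + 415
1843 = 4·415 + 183
415 = 2·183 + 49
183 = 3·49 + 36
49 = 1·36 + 13
36 = 2·13 + 10
13 = 1·10 + 3
10 = 3·3 + 1
3 = 3·1 + 0
gcd = 1, so the inverse exists. Back-substitute:
1 = 10 − 3·3
1 = −3·13 + 4·10
1 = 4·36 − 11·13
1 = −11·49 + 15·36
1 = 15·183 − 56·49
1 = −56·415 + 127·183
1 = 127·1843 − 564·415
1 = −564·4101 + 1255·1843
1 = 1255·5944 − 1819·4101
1 = −1819·27877 + 8531·5944
1 = 8531·117452 − 35943·27877
Thus 27877·(-35943) ≡ 1 (mod 117452); reducing, -35943 mod 117452 = 81509.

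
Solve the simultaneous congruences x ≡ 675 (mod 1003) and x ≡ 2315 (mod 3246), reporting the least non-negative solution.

Write x = 675 + 1003·k. Then 1003·k ≡ 2315 − 675 ≡ 1640 (mod 3246).
Need 1003⁻¹ mod 3246. Extended Euclid on (3246, 1003):
3246 = 3*1003 + 237
1003 = 4*237 + 55
237 = 4*55 + 17
55 = 3*17 + 4
17 = 4*4 + 1
4 = 4*1 + 0
Back-substitute:
1 = 17 − 4·4
1 = −4·55 + 13·17
1 = 13·237 − 56·55
1 = −56·1003 + 237·237
1 = 237·3246 − 767·1003
1003⁻¹ ≡ 2479 (mod 3246), so k ≡ 2479·1640 ≡ 1568 (mod 3246).
x = 675 + 1003·1568 = 1573379.

1573379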